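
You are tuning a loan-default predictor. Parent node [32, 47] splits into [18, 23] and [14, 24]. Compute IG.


Parent = [32, 47], H_parent = 0.9738
H_left = 0.9892 (n=41), H_right = 0.9495 (n=38)
H_children = (41/79)·0.9892 + (38/79)·0.9495 = 0.9701
IG = 0.9738 - 0.9701 = 0.0037

0.0037


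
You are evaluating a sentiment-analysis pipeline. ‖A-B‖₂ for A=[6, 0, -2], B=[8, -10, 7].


d = √((6-8)² + (0+ 10)² + (-2-7)²)
  = √(4 + 100 + 81)
  = √185 = 13.6015

13.6015


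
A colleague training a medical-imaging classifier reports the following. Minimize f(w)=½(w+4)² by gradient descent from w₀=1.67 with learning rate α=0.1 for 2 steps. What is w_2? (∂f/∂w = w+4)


step 1: grad = 1.67+4 = 5.67; w = 1.67 - 0.1·(5.67) = 1.103
step 2: grad = 1.103+4 = 5.103; w = 1.103 - 0.1·(5.103) = 0.5927

0.5927


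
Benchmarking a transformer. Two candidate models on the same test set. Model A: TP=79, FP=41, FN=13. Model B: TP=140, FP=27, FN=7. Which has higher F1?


Model A: P=79/120=0.6583, R=79/92=0.8587, F1=2PR/(P+R)=2TP/(2TP+FP+FN)=158/212=0.7453
Model B: P=140/167=0.8383, R=140/147=0.9524, F1=2PR/(P+R)=2TP/(2TP+FP+FN)=280/314=0.8917
0.7453 < 0.8917 → Model B

Model B


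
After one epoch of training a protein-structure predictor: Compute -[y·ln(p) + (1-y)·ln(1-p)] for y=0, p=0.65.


BCE = -[y·ln(p) + (1-y)·ln(1-p)]
= -0 - 1·ln(1-0.65)
= -ln(0.35) = 1.0498

1.0498


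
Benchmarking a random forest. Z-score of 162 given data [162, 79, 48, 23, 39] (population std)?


μ = 70.2, σ = 49.3939
z = (162 - 70.2)/49.3939 = 1.8585

1.8585


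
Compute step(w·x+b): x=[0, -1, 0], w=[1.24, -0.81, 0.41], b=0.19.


z = (0)·(1.24) + (-1)·(-0.81) + (0)·(0.41) + 0.19
  = 1.0
step(z) = 1 (z≥0)

1


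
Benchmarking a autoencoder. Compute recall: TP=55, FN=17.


Recall = TP/(TP+FN)
= 55/(55+17)
= 55/72 = 76.39%

76.39%


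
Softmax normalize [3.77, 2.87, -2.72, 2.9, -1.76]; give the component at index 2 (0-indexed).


Exponentials: e^3.77=43.3801, e^2.87=17.637, e^-2.72=0.0659, e^2.9=18.1741, e^-1.76=0.172
Sum = 79.4291
Softmax = [0.5461, 0.222, 0.0008, 0.2288, 0.0022]
p[2] = 0.0659/79.4291 = 0.0008

0.0008


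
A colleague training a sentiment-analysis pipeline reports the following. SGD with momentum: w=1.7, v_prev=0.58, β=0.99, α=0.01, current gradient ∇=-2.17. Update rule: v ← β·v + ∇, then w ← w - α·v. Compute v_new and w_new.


v_new = 0.99·0.58 - 2.17 = 0.5742 - 2.17 = -1.5958
w_new = 1.7 - 0.01·-1.5958 = 1.7 + 0.015958 = 1.715958

v_new=-1.5958, w_new=1.715958


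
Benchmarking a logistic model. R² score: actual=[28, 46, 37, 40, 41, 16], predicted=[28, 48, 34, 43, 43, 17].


ȳ = 34.6667
SS_res = Σ(y-ŷ)² = 27
SS_tot = Σ(y-ȳ)² = 595.33
R² = 1 - SS_res/SS_tot = 1 - 0.0454 = 0.9546

0.9546


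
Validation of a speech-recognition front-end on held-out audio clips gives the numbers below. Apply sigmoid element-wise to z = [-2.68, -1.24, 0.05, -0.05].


σ(-2.68) = 1/(1+e^2.68) = 0.0642
σ(-1.24) = 1/(1+e^1.24) = 0.2244
σ(0.05) = 1/(1+e^-0.05) = 0.5125
σ(-0.05) = 1/(1+e^0.05) = 0.4875
result = [0.0642, 0.2244, 0.5125, 0.4875]

[0.0642, 0.2244, 0.5125, 0.4875]


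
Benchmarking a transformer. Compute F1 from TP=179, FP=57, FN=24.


Precision = 179/236 = 0.7585
Recall = 179/203 = 0.8818
F1 = 2·P·R/(P+R) = 2·TP/(2·TP+FP+FN) = 358/(358+57+24) = 358/439 = 0.8155

0.8155


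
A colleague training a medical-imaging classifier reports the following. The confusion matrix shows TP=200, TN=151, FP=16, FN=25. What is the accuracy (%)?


Accuracy = (TP+TN)/(TP+TN+FP+FN)
= (200+151)/(392)
= 351/392 = 89.54%

89.54%


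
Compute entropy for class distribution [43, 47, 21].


Probabilities: [43/111, 47/111, 21/111] ≈ [0.3874, 0.4234, 0.1892]
H = -((43/111)·log₂(43/111) + (47/111)·log₂(47/111) + (21/111)·log₂(21/111))
  = 1.5094 bits

1.5094 bits


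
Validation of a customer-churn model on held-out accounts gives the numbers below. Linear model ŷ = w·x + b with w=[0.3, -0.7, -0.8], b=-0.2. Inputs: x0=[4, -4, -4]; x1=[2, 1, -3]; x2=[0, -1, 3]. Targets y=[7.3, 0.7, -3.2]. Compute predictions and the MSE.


ŷ0 = (0.3)·(4) + (-0.7)·(-4) + (-0.8)·(-4) - 0.2 = 7.0
ŷ1 = (0.3)·(2) + (-0.7)·(1) + (-0.8)·(-3) - 0.2 = 2.1
ŷ2 = (0.3)·(0) + (-0.7)·(-1) + (-0.8)·(3) - 0.2 = -1.9
errors² = [0.09, 1.96, 1.69]
MSE = 3.7400/3 = 1.2467

1.2467


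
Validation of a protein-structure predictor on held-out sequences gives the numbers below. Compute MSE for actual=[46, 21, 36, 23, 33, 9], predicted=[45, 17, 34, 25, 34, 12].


Squared errors: (46-45)²=1, (21-17)²=16, (36-34)²=4, (23-25)²=4, (33-34)²=1, (9-12)²=9
Sum = 35
MSE = 35/6 = 35/6

35/6


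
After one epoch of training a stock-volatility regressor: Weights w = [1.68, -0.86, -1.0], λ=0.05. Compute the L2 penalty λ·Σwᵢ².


‖w‖₂² = (1.68)² + (-0.86)² + (-1.0)²
     = 2.8224 + 0.7396 + 1
     = 4.562
λ·‖w‖₂² = 0.05·4.562 = 0.2281

0.2281


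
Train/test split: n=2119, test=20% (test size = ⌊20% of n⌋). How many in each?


Test = ⌊2119·20/100⌋ = 423
Train = 2119 - 423 = 1696

Train: 1696, Test: 423


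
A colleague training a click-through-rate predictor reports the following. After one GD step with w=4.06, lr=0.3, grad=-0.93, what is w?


w_new = w - α·∇
= 4.06 - 0.3·-0.93
= 4.06 + 0.279
= 4.339

4.339


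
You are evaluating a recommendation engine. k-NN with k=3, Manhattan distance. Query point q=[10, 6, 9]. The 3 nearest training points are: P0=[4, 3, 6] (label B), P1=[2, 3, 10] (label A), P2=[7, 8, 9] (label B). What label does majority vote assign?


d(q,P0) = 12  (label B)
d(q,P1) = 12  (label A)
d(q,P2) = 5  (label B)
Votes: A=1, B=2
Majority → B

B


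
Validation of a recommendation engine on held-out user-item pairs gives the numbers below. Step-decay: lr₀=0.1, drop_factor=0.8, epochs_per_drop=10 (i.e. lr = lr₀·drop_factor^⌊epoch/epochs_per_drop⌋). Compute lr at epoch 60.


n_drops = ⌊60/10⌋ = 6
lr = 0.1·0.8^6 = 0.1·0.262144 = 0.0262144

0.0262144


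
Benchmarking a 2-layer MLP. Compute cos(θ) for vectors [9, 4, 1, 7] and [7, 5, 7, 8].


A·B = 9·7 + 4·5 + 1·7 + 7·8 = 146
‖A‖ = √147 = 12.1244, ‖B‖ = √187 = 13.6748
cos = 146/(√147·√187) = 146/√27489 = 0.8806

0.8806


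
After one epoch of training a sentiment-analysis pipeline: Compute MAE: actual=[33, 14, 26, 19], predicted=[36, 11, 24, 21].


Absolute errors: |33-36|=3, |14-11|=3, |26-24|=2, |19-21|=2
Sum = 10
MAE = 10/4 = 5/2

5/2


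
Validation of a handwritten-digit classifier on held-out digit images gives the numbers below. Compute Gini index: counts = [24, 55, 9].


Probabilities: [24/88, 55/88, 9/88] ≈ [0.2727, 0.625, 0.1023]
Σpᵢ² = (576 + 3025 + 81)/88² = 3682/7744
Gini = 1 - Σpᵢ² = 1 - 3682/7744 = 0.5245

0.5245


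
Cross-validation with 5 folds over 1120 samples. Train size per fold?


Fold size = 1120/5 = 224
Training per fold = 1120 - 224 = 896

896


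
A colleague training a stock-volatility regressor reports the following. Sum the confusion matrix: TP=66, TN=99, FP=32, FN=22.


Total = TP + TN + FP + FN
= 66 + 99 + 32 + 22
= 219
(Predicted positive: 98, predicted negative: 121)

219


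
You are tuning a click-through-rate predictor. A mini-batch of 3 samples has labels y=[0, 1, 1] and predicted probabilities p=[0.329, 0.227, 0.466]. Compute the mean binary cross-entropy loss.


L[0] = -ln(1-0.329) = -ln(0.671) = 0.399
L[1] = -ln(0.227) = 1.4828
L[2] = -ln(0.466) = 0.7636
mean = (0.399 + 1.4828 + 0.7636)/3 = 0.8818

0.8818


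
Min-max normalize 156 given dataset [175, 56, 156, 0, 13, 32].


min=0, max=175
(156-0)/(175-0) = 156/175 = 0.8914

0.8914


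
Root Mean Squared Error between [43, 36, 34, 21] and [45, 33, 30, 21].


MSE = 29/4 = 7.25
RMSE = √(29/4) = 2.6926

2.6926


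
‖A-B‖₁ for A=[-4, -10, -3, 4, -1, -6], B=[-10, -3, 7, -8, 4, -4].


d = |-4+ 10| + |-10+ 3| + |-3-7| + |4+ 8| + |-1-4| + |-6+ 4|
  = 6 + 7 + 10 + 12 + 5 + 2
  = 42

42


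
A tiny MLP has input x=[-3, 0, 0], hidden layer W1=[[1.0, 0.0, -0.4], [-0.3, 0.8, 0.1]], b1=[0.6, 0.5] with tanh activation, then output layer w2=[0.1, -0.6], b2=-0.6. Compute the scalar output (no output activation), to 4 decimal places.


z1[0] = (1.0)·(-3) + (0.0)·(0) + (-0.4)·(0) + 0.6 = -2.4
z1[1] = (-0.3)·(-3) + (0.8)·(0) + (0.1)·(0) + 0.5 = 1.4
h = tanh(z1) = [-0.9837, 0.8854]
output = (0.1)·(-0.9837) + (-0.6)·(0.8854) - 0.6 = -1.2296

-1.2296


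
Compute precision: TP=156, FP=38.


Precision = TP/(TP+FP)
= 156/(156+38)
= 156/194 = 80.41%

80.41%


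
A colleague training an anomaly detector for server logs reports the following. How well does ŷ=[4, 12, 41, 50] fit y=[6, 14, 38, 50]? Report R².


ȳ = 27
SS_res = Σ(y-ŷ)² = 17
SS_tot = Σ(y-ȳ)² = 1260
R² = 1 - SS_res/SS_tot = 1 - 0.0135 = 0.9865

0.9865


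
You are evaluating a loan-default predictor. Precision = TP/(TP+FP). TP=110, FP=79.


Precision = TP/(TP+FP)
= 110/(110+79)
= 110/189 = 58.2%

58.2%


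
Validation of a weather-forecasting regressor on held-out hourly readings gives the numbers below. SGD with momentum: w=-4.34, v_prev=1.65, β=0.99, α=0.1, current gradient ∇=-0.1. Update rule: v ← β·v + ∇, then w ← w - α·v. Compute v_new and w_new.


v_new = 0.99·1.65 - 0.1 = 1.6335 - 0.1 = 1.5335
w_new = -4.34 - 0.1·1.5335 = -4.34 - 0.15335 = -4.49335

v_new=1.5335, w_new=-4.49335


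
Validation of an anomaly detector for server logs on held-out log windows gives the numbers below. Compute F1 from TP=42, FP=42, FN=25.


Precision = 42/84 = 0.5
Recall = 42/67 = 0.6269
F1 = 2·P·R/(P+R) = 2·TP/(2·TP+FP+FN) = 84/(84+42+25) = 84/151 = 0.5563

0.5563


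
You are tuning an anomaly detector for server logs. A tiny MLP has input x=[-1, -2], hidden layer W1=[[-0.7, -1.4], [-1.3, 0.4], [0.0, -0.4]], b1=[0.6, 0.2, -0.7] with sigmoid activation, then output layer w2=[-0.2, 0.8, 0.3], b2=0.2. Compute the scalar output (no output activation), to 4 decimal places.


z1[0] = (-0.7)·(-1) + (-1.4)·(-2) + 0.6 = 4.1
z1[1] = (-1.3)·(-1) + (0.4)·(-2) + 0.2 = 0.7
z1[2] = (0.0)·(-1) + (-0.4)·(-2) - 0.7 = 0.1
h = sigmoid(z1) = [0.9837, 0.6682, 0.525]
output = (-0.2)·(0.9837) + (0.8)·(0.6682) + (0.3)·(0.525) + 0.2 = 0.6953

0.6953


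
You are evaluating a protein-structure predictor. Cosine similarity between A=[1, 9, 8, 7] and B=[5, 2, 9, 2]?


A·B = 1·5 + 9·2 + 8·9 + 7·2 = 109
‖A‖ = √195 = 13.9642, ‖B‖ = √114 = 10.6771
cos = 109/(√195·√114) = 109/√22230 = 0.7311

0.7311


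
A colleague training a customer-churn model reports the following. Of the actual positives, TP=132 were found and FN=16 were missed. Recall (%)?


Recall = TP/(TP+FN)
= 132/(132+16)
= 132/148 = 89.19%

89.19%


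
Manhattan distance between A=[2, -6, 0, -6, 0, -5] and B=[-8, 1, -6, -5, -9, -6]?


d = |2+ 8| + |-6-1| + |0+ 6| + |-6+ 5| + |0+ 9| + |-5+ 6|
  = 10 + 7 + 6 + 1 + 9 + 1
  = 34

34


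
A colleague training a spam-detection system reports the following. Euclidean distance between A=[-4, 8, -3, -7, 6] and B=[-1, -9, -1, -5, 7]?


d = √((-4+ 1)² + (8+ 9)² + (-3+ 1)² + (-7+ 5)² + (6-7)²)
  = √(9 + 289 + 4 + 4 + 1)
  = √307 = 17.5214

17.5214


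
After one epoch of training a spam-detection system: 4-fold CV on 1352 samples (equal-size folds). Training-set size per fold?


Fold size = 1352/4 = 338
Training per fold = 1352 - 338 = 1014

1014


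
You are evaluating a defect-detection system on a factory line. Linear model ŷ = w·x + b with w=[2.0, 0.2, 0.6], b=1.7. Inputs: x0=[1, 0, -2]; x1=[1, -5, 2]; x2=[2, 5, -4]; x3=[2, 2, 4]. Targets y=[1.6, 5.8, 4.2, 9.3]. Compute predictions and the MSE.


ŷ0 = (2.0)·(1) + (0.2)·(0) + (0.6)·(-2) + 1.7 = 2.5
ŷ1 = (2.0)·(1) + (0.2)·(-5) + (0.6)·(2) + 1.7 = 3.9
ŷ2 = (2.0)·(2) + (0.2)·(5) + (0.6)·(-4) + 1.7 = 4.3
ŷ3 = (2.0)·(2) + (0.2)·(2) + (0.6)·(4) + 1.7 = 8.5
errors² = [0.81, 3.61, 0.01, 0.64]
MSE = 5.0700/4 = 1.2675

1.2675


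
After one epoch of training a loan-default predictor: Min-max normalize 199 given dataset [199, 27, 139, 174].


min=27, max=199
(199-27)/(199-27) = 172/172 = 1.0

1.0


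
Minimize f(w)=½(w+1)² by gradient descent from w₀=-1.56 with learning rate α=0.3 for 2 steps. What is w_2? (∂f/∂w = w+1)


step 1: grad = -1.56+1 = -0.56; w = -1.56 - 0.3·(-0.56) = -1.392
step 2: grad = -1.392+1 = -0.392; w = -1.392 - 0.3·(-0.392) = -1.2744

-1.2744


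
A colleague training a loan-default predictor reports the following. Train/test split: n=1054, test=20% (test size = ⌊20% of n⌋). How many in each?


Test = ⌊1054·20/100⌋ = 210
Train = 1054 - 210 = 844

Train: 844, Test: 210


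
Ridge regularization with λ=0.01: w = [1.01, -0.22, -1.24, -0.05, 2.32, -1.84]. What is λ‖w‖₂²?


‖w‖₂² = (1.01)² + (-0.22)² + (-1.24)² + (-0.05)² + (2.32)² + (-1.84)²
     = 1.0201 + 0.0484 + 1.5376 + 0.0025 + 5.3824 + 3.3856
     = 11.3766
λ·‖w‖₂² = 0.01·11.3766 = 0.113766

0.113766


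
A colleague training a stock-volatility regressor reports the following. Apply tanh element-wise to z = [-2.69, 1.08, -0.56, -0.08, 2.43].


tanh(-2.69) = -0.9908
tanh(1.08) = 0.7932
tanh(-0.56) = -0.508
tanh(-0.08) = -0.0798
tanh(2.43) = 0.9846
result = [-0.9908, 0.7932, -0.508, -0.0798, 0.9846]

[-0.9908, 0.7932, -0.508, -0.0798, 0.9846]


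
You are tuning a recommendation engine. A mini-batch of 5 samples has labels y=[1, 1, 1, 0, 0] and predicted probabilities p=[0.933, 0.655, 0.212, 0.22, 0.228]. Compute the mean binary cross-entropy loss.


L[0] = -ln(0.933) = 0.0694
L[1] = -ln(0.655) = 0.4231
L[2] = -ln(0.212) = 1.5512
L[3] = -ln(1-0.22) = -ln(0.78) = 0.2485
L[4] = -ln(1-0.228) = -ln(0.772) = 0.2588
mean = (0.0694 + 0.4231 + 1.5512 + 0.2485 + 0.2588)/5 = 0.5102

0.5102


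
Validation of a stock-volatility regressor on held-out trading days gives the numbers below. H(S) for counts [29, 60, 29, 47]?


Probabilities: [29/165, 60/165, 29/165, 47/165] ≈ [0.1758, 0.3636, 0.1758, 0.2848]
H = -((29/165)·log₂(29/165) + (60/165)·log₂(60/165) + (29/165)·log₂(29/165) + (47/165)·log₂(47/165))
  = 1.9285 bits

1.9285 bits


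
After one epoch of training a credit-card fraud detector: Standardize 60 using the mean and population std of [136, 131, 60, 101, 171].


μ = 119.8, σ = 37.2527
z = (60 - 119.8)/37.2527 = -1.6053

-1.6053


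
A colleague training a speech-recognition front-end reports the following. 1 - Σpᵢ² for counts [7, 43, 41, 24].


Probabilities: [7/115, 43/115, 41/115, 24/115] ≈ [0.0609, 0.3739, 0.3565, 0.2087]
Σpᵢ² = (49 + 1849 + 1681 + 576)/115² = 4155/13225
Gini = 1 - Σpᵢ² = 1 - 4155/13225 = 0.6858

0.6858


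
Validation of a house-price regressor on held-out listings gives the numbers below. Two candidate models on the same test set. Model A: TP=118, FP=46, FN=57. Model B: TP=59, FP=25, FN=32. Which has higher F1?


Model A: P=118/164=0.7195, R=118/175=0.6743, F1=2PR/(P+R)=2TP/(2TP+FP+FN)=236/339=0.6962
Model B: P=59/84=0.7024, R=59/91=0.6484, F1=2PR/(P+R)=2TP/(2TP+FP+FN)=118/175=0.6743
0.6962 > 0.6743 → Model A

Model A


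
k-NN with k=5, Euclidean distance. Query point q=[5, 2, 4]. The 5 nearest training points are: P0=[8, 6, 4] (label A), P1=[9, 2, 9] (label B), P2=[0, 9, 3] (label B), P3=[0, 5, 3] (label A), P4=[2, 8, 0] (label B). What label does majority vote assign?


d(q,P0) = 5.0  (label A)
d(q,P1) = 6.4031  (label B)
d(q,P2) = 8.6603  (label B)
d(q,P3) = 5.9161  (label A)
d(q,P4) = 7.8102  (label B)
Votes: A=2, B=3
Majority → B

B


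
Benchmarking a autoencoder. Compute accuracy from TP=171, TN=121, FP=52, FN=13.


Accuracy = (TP+TN)/(TP+TN+FP+FN)
= (171+121)/(357)
= 292/357 = 81.79%

81.79%


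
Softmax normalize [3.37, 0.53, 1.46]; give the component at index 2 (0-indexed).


Exponentials: e^3.37=29.0785, e^0.53=1.6989, e^1.46=4.306
Sum = 35.0834
Softmax = [0.8288, 0.0484, 0.1227]
p[2] = 4.306/35.0834 = 0.1227

0.1227


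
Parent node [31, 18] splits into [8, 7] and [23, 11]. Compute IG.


Parent = [31, 18], H_parent = 0.9486
H_left = 0.9968 (n=15), H_right = 0.9082 (n=34)
H_children = (15/49)·0.9968 + (34/49)·0.9082 = 0.9353
IG = 0.9486 - 0.9353 = 0.0133

0.0133


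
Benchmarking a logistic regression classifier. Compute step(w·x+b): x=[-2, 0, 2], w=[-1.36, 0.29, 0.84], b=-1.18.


z = (-2)·(-1.36) + (0)·(0.29) + (2)·(0.84) - 1.18
  = 3.22
step(z) = 1 (z≥0)

1


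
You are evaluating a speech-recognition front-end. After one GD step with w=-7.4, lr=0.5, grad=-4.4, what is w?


w_new = w - α·∇
= -7.4 - 0.5·-4.4
= -7.4 + 2.2
= -5.2

-5.2


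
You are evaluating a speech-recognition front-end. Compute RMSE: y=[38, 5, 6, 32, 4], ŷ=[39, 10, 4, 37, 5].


MSE = 56/5 = 11.2
RMSE = √(56/5) = 3.3466

3.3466


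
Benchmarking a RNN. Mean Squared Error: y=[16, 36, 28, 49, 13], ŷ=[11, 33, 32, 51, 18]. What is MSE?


Squared errors: (16-11)²=25, (36-33)²=9, (28-32)²=16, (49-51)²=4, (13-18)²=25
Sum = 79
MSE = 79/5 = 79/5

79/5


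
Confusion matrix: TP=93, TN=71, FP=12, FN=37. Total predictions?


Total = TP + TN + FP + FN
= 93 + 71 + 12 + 37
= 213
(Predicted positive: 105, predicted negative: 108)

213


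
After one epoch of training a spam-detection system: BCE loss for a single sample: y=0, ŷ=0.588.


BCE = -[y·ln(p) + (1-y)·ln(1-p)]
= -0 - 1·ln(1-0.588)
= -ln(0.412) = 0.8867

0.8867


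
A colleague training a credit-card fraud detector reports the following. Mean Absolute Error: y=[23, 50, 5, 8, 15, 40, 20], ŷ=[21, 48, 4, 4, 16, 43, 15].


Absolute errors: |23-21|=2, |50-48|=2, |5-4|=1, |8-4|=4, |15-16|=1, |40-43|=3, |20-15|=5
Sum = 18
MAE = 18/7 = 18/7

18/7


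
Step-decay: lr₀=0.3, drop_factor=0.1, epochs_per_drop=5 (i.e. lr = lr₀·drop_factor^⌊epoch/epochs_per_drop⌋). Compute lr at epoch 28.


n_drops = ⌊28/5⌋ = 5
lr = 0.3·0.1^5 = 0.3·0.00001 = 0.000003

0.000003


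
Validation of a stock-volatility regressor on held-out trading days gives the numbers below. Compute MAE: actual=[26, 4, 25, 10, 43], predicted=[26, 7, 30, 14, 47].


Absolute errors: |26-26|=0, |4-7|=3, |25-30|=5, |10-14|=4, |43-47|=4
Sum = 16
MAE = 16/5 = 16/5

16/5


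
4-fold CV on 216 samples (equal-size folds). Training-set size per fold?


Fold size = 216/4 = 54
Training per fold = 216 - 54 = 162

162


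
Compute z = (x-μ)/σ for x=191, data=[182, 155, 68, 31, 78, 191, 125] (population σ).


μ = 118.5714, σ = 56.7069
z = (191 - 118.5714)/56.7069 = 1.2772

1.2772


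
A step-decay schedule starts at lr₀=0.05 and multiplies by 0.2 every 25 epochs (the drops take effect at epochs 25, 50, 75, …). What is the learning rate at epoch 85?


n_drops = ⌊85/25⌋ = 3
lr = 0.05·0.2^3 = 0.05·0.008 = 0.0004

0.0004


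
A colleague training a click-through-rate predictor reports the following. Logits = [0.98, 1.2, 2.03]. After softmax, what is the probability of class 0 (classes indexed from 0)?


Exponentials: e^0.98=2.6645, e^1.2=3.3201, e^2.03=7.6141
Sum = 13.5987
Softmax = [0.1959, 0.2442, 0.5599]
p[0] = 2.6645/13.5987 = 0.1959

0.1959


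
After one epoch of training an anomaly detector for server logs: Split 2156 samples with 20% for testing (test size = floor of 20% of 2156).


Test = ⌊2156·20/100⌋ = 431
Train = 2156 - 431 = 1725

Train: 1725, Test: 431


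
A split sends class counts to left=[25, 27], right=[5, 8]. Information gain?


Parent = [30, 35], H_parent = 0.9957
H_left = 0.9989 (n=52), H_right = 0.9612 (n=13)
H_children = (52/65)·0.9989 + (13/65)·0.9612 = 0.9914
IG = 0.9957 - 0.9914 = 0.0043

0.0043


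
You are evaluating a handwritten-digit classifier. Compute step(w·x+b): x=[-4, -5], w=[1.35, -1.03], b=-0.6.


z = (-4)·(1.35) + (-5)·(-1.03) - 0.6
  = -0.85
step(z) = 0 (z<0)

0


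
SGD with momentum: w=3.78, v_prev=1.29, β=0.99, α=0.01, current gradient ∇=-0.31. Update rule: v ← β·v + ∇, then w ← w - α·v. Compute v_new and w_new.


v_new = 0.99·1.29 - 0.31 = 1.2771 - 0.31 = 0.9671
w_new = 3.78 - 0.01·0.9671 = 3.78 - 0.009671 = 3.770329

v_new=0.9671, w_new=3.770329


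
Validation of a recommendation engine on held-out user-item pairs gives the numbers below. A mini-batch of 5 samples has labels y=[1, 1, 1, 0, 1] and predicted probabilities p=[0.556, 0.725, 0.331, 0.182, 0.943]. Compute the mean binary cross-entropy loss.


L[0] = -ln(0.556) = 0.587
L[1] = -ln(0.725) = 0.3216
L[2] = -ln(0.331) = 1.1056
L[3] = -ln(1-0.182) = -ln(0.818) = 0.2009
L[4] = -ln(0.943) = 0.0587
mean = (0.587 + 0.3216 + 1.1056 + 0.2009 + 0.0587)/5 = 0.4548

0.4548


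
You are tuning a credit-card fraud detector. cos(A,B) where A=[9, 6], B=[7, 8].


A·B = 9·7 + 6·8 = 111
‖A‖ = √117 = 10.8167, ‖B‖ = √113 = 10.6301
cos = 111/(√117·√113) = 111/√13221 = 0.9654

0.9654


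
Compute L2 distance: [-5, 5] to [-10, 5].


d = √((-5+ 10)² + (5-5)²)
  = √(25 + 0)
  = √25 = 5.0

5.0


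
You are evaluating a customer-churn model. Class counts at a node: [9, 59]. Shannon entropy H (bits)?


Probabilities: [9/68, 59/68] ≈ [0.1324, 0.8676]
H = -((9/68)·log₂(9/68) + (59/68)·log₂(59/68))
  = 0.5639 bits

0.5639 bits


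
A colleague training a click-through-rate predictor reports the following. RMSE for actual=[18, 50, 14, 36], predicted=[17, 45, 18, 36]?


MSE = 42/4 = 10.5
RMSE = √(42/4) = 3.2404

3.2404


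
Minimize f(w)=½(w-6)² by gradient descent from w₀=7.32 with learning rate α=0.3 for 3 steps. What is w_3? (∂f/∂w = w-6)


step 1: grad = 7.32-6 = 1.32; w = 7.32 - 0.3·(1.32) = 6.924
step 2: grad = 6.924-6 = 0.924; w = 6.924 - 0.3·(0.924) = 6.6468
step 3: grad = 6.6468-6 = 0.6468; w = 6.6468 - 0.3·(0.6468) = 6.45276

6.45276


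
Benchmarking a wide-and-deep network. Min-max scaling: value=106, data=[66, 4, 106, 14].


min=4, max=106
(106-4)/(106-4) = 102/102 = 1.0

1.0


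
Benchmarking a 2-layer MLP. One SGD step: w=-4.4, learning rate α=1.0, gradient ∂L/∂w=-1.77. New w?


w_new = w - α·∇
= -4.4 - 1.0·-1.77
= -4.4 + 1.77
= -2.63

-2.63


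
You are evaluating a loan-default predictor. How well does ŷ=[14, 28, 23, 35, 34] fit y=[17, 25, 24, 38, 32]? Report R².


ȳ = 27.2
SS_res = Σ(y-ŷ)² = 32
SS_tot = Σ(y-ȳ)² = 258.8
R² = 1 - SS_res/SS_tot = 1 - 0.1236 = 0.8764

0.8764


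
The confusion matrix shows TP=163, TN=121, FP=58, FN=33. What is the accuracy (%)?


Accuracy = (TP+TN)/(TP+TN+FP+FN)
= (163+121)/(375)
= 284/375 = 75.73%

75.73%


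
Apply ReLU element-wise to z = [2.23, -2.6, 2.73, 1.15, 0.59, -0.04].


ReLU(2.23) = max(0, 2.23) = 2.23
ReLU(-2.6) = max(0, -2.6) = 0.0
ReLU(2.73) = max(0, 2.73) = 2.73
ReLU(1.15) = max(0, 1.15) = 1.15
ReLU(0.59) = max(0, 0.59) = 0.59
ReLU(-0.04) = max(0, -0.04) = 0.0
result = [2.23, 0.0, 2.73, 1.15, 0.59, 0.0]

[2.23, 0.0, 2.73, 1.15, 0.59, 0.0]


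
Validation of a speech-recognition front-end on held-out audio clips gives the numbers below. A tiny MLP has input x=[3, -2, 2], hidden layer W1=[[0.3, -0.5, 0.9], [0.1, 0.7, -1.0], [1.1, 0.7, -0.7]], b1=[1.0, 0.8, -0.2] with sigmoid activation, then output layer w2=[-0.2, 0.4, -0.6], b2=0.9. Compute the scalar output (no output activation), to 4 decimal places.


z1[0] = (0.3)·(3) + (-0.5)·(-2) + (0.9)·(2) + 1.0 = 4.7
z1[1] = (0.1)·(3) + (0.7)·(-2) + (-1.0)·(2) + 0.8 = -2.3
z1[2] = (1.1)·(3) + (0.7)·(-2) + (-0.7)·(2) - 0.2 = 0.3
h = sigmoid(z1) = [0.991, 0.0911, 0.5744]
output = (-0.2)·(0.991) + (0.4)·(0.0911) + (-0.6)·(0.5744) + 0.9 = 0.3936

0.3936


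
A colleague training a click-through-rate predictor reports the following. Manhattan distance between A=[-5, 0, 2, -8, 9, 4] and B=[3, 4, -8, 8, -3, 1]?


d = |-5-3| + |0-4| + |2+ 8| + |-8-8| + |9+ 3| + |4-1|
  = 8 + 4 + 10 + 16 + 12 + 3
  = 53

53


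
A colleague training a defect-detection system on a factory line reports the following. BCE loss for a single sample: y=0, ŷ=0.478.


BCE = -[y·ln(p) + (1-y)·ln(1-p)]
= -0 - 1·ln(1-0.478)
= -ln(0.522) = 0.6501

0.6501


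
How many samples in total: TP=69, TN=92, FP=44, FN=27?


Total = TP + TN + FP + FN
= 69 + 92 + 44 + 27
= 232
(Predicted positive: 113, predicted negative: 119)

232


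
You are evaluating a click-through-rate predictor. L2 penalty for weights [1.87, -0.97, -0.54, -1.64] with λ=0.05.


‖w‖₂² = (1.87)² + (-0.97)² + (-0.54)² + (-1.64)²
     = 3.4969 + 0.9409 + 0.2916 + 2.6896
     = 7.419
λ·‖w‖₂² = 0.05·7.419 = 0.37095

0.37095


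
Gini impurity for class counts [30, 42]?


Probabilities: [30/72, 42/72] ≈ [0.4167, 0.5833]
Σpᵢ² = (900 + 1764)/72² = 2664/5184
Gini = 1 - Σpᵢ² = 1 - 2664/5184 = 0.4861

0.4861


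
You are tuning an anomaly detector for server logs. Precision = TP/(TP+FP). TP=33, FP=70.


Precision = TP/(TP+FP)
= 33/(33+70)
= 33/103 = 32.04%

32.04%


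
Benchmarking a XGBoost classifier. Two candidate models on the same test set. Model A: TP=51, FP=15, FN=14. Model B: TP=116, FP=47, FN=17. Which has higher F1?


Model A: P=51/66=0.7727, R=51/65=0.7846, F1=2PR/(P+R)=2TP/(2TP+FP+FN)=102/131=0.7786
Model B: P=116/163=0.7117, R=116/133=0.8722, F1=2PR/(P+R)=2TP/(2TP+FP+FN)=232/296=0.7838
0.7786 < 0.7838 → Model B

Model B


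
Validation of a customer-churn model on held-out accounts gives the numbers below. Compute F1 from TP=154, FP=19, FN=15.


Precision = 154/173 = 0.8902
Recall = 154/169 = 0.9112
F1 = 2·P·R/(P+R) = 2·TP/(2·TP+FP+FN) = 308/(308+19+15) = 308/342 = 0.9006

0.9006


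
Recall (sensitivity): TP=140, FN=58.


Recall = TP/(TP+FN)
= 140/(140+58)
= 140/198 = 70.71%

70.71%


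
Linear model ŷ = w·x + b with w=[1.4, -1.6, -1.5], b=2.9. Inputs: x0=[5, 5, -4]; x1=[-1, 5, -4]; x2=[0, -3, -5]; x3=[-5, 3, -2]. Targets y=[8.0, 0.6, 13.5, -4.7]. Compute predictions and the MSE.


ŷ0 = (1.4)·(5) + (-1.6)·(5) + (-1.5)·(-4) + 2.9 = 7.9
ŷ1 = (1.4)·(-1) + (-1.6)·(5) + (-1.5)·(-4) + 2.9 = -0.5
ŷ2 = (1.4)·(0) + (-1.6)·(-3) + (-1.5)·(-5) + 2.9 = 15.2
ŷ3 = (1.4)·(-5) + (-1.6)·(3) + (-1.5)·(-2) + 2.9 = -5.9
errors² = [0.01, 1.21, 2.89, 1.44]
MSE = 5.5500/4 = 1.3875

1.3875


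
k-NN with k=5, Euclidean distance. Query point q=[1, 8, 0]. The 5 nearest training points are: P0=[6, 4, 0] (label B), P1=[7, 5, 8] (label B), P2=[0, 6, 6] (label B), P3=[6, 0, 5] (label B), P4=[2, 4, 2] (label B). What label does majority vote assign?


d(q,P0) = 6.4031  (label B)
d(q,P1) = 10.4403  (label B)
d(q,P2) = 6.4031  (label B)
d(q,P3) = 10.6771  (label B)
d(q,P4) = 4.5826  (label B)
Votes: A=0, B=5
Majority → B

B


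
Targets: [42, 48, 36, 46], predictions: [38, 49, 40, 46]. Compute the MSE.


Squared errors: (42-38)²=16, (48-49)²=1, (36-40)²=16, (46-46)²=0
Sum = 33
MSE = 33/4 = 33/4

33/4


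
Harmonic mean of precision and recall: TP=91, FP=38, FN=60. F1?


Precision = 91/129 = 0.7054
Recall = 91/151 = 0.6026
F1 = 2·P·R/(P+R) = 2·TP/(2·TP+FP+FN) = 182/(182+38+60) = 182/280 = 0.65

0.65


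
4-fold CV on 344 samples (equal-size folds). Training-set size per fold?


Fold size = 344/4 = 86
Training per fold = 344 - 86 = 258

258


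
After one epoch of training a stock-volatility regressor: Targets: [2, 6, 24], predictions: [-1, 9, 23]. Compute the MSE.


Squared errors: (2+ 1)²=9, (6-9)²=9, (24-23)²=1
Sum = 19
MSE = 19/3 = 19/3

19/3


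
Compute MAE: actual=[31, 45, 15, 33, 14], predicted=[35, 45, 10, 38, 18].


Absolute errors: |31-35|=4, |45-45|=0, |15-10|=5, |33-38|=5, |14-18|=4
Sum = 18
MAE = 18/5 = 18/5

18/5


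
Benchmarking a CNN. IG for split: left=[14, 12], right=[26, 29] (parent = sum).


Parent = [40, 41], H_parent = 0.9999
H_left = 0.9957 (n=26), H_right = 0.9979 (n=55)
H_children = (26/81)·0.9957 + (55/81)·0.9979 = 0.9972
IG = 0.9999 - 0.9972 = 0.0027

0.0027


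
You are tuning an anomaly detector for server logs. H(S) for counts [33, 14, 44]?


Probabilities: [33/91, 14/91, 44/91] ≈ [0.3626, 0.1538, 0.4835]
H = -((33/91)·log₂(33/91) + (14/91)·log₂(14/91) + (44/91)·log₂(44/91))
  = 1.453 bits

1.453 bits


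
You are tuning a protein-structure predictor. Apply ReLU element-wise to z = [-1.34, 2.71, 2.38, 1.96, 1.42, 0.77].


ReLU(-1.34) = max(0, -1.34) = 0.0
ReLU(2.71) = max(0, 2.71) = 2.71
ReLU(2.38) = max(0, 2.38) = 2.38
ReLU(1.96) = max(0, 1.96) = 1.96
ReLU(1.42) = max(0, 1.42) = 1.42
ReLU(0.77) = max(0, 0.77) = 0.77
result = [0.0, 2.71, 2.38, 1.96, 1.42, 0.77]

[0.0, 2.71, 2.38, 1.96, 1.42, 0.77]


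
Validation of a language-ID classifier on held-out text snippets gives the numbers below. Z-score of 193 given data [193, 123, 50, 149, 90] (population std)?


μ = 121, σ = 48.9367
z = (193 - 121)/48.9367 = 1.4713

1.4713


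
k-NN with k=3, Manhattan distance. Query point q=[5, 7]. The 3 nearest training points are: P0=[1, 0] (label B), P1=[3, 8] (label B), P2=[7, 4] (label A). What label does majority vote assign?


d(q,P0) = 11  (label B)
d(q,P1) = 3  (label B)
d(q,P2) = 5  (label A)
Votes: A=1, B=2
Majority → B

B


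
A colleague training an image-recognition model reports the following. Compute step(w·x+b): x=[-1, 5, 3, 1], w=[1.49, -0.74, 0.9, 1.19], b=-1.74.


z = (-1)·(1.49) + (5)·(-0.74) + (3)·(0.9) + (1)·(1.19) - 1.74
  = -3.04
step(z) = 0 (z<0)

0


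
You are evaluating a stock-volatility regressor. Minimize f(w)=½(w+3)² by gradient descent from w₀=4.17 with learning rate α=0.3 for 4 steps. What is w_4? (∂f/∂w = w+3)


step 1: grad = 4.17+3 = 7.17; w = 4.17 - 0.3·(7.17) = 2.019
step 2: grad = 2.019+3 = 5.019; w = 2.019 - 0.3·(5.019) = 0.5133
step 3: grad = 0.5133+3 = 3.5133; w = 0.5133 - 0.3·(3.5133) = -0.54069
step 4: grad = -0.54069+3 = 2.45931; w = -0.54069 - 0.3·(2.45931) = -1.278483

-1.278483


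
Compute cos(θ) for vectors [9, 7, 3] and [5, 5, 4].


A·B = 9·5 + 7·5 + 3·4 = 92
‖A‖ = √139 = 11.7898, ‖B‖ = √66 = 8.124
cos = 92/(√139·√66) = 92/√9174 = 0.9605

0.9605


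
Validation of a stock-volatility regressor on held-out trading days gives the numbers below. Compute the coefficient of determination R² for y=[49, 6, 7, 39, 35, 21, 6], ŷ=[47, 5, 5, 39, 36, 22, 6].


ȳ = 23.2857
SS_res = Σ(y-ŷ)² = 11
SS_tot = Σ(y-ȳ)² = 1913.43
R² = 1 - SS_res/SS_tot = 1 - 0.0057 = 0.9943

0.9943


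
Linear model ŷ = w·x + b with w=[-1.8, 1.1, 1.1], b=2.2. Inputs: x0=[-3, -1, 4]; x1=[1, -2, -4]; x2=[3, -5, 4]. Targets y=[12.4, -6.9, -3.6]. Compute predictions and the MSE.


ŷ0 = (-1.8)·(-3) + (1.1)·(-1) + (1.1)·(4) + 2.2 = 10.9
ŷ1 = (-1.8)·(1) + (1.1)·(-2) + (1.1)·(-4) + 2.2 = -6.2
ŷ2 = (-1.8)·(3) + (1.1)·(-5) + (1.1)·(4) + 2.2 = -4.3
errors² = [2.25, 0.49, 0.49]
MSE = 3.2300/3 = 1.0767

1.0767


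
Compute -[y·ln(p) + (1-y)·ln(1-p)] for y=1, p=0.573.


BCE = -[y·ln(p) + (1-y)·ln(1-p)]
= -1·ln(0.573) - 0
= -ln(0.573) = 0.5569

0.5569


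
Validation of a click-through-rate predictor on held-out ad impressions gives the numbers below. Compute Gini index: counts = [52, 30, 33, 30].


Probabilities: [52/145, 30/145, 33/145, 30/145] ≈ [0.3586, 0.2069, 0.2276, 0.2069]
Σpᵢ² = (2704 + 900 + 1089 + 900)/145² = 5593/21025
Gini = 1 - Σpᵢ² = 1 - 5593/21025 = 0.734

0.734


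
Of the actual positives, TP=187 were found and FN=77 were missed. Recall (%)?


Recall = TP/(TP+FN)
= 187/(187+77)
= 187/264 = 70.83%

70.83%


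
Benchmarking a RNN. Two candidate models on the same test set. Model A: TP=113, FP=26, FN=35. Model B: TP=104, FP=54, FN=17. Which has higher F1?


Model A: P=113/139=0.8129, R=113/148=0.7635, F1=2PR/(P+R)=2TP/(2TP+FP+FN)=226/287=0.7875
Model B: P=104/158=0.6582, R=104/121=0.8595, F1=2PR/(P+R)=2TP/(2TP+FP+FN)=208/279=0.7455
0.7875 > 0.7455 → Model A

Model A


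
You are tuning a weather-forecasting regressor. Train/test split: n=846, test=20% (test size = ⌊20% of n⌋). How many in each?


Test = ⌊846·20/100⌋ = 169
Train = 846 - 169 = 677

Train: 677, Test: 169


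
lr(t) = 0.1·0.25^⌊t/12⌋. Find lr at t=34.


n_drops = ⌊34/12⌋ = 2
lr = 0.1·0.25^2 = 0.1·0.0625 = 0.00625

0.00625


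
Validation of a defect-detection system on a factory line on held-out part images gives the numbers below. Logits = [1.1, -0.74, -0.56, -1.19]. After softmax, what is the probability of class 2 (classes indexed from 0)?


Exponentials: e^1.1=3.0042, e^-0.74=0.4771, e^-0.56=0.5712, e^-1.19=0.3042
Sum = 4.3567
Softmax = [0.6895, 0.1095, 0.1311, 0.0698]
p[2] = 0.5712/4.3567 = 0.1311

0.1311


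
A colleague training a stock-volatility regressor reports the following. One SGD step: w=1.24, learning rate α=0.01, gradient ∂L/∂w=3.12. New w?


w_new = w - α·∇
= 1.24 - 0.01·3.12
= 1.24 - 0.0312
= 1.2088

1.2088


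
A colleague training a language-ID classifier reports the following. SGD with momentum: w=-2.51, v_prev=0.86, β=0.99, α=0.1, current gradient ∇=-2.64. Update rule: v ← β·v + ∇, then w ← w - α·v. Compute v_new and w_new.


v_new = 0.99·0.86 - 2.64 = 0.8514 - 2.64 = -1.7886
w_new = -2.51 - 0.1·-1.7886 = -2.51 + 0.17886 = -2.33114

v_new=-1.7886, w_new=-2.33114


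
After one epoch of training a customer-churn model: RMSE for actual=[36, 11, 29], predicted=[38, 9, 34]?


MSE = 33/3 = 11
RMSE = √(33/3) = 3.3166

3.3166


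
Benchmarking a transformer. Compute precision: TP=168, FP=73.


Precision = TP/(TP+FP)
= 168/(168+73)
= 168/241 = 69.71%

69.71%


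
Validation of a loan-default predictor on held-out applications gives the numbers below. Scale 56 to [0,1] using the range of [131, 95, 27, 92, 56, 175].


min=27, max=175
(56-27)/(175-27) = 29/148 = 0.1959

0.1959


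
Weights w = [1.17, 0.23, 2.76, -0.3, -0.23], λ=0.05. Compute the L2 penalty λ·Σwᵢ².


‖w‖₂² = (1.17)² + (0.23)² + (2.76)² + (-0.3)² + (-0.23)²
     = 1.3689 + 0.0529 + 7.6176 + 0.09 + 0.0529
     = 9.1823
λ·‖w‖₂² = 0.05·9.1823 = 0.459115

0.459115


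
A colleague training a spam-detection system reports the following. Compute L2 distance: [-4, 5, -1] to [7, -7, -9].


d = √((-4-7)² + (5+ 7)² + (-1+ 9)²)
  = √(121 + 144 + 64)
  = √329 = 18.1384

18.1384


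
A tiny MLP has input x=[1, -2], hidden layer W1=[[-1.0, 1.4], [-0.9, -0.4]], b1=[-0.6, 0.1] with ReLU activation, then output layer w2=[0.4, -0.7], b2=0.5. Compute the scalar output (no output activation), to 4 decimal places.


z1[0] = (-1.0)·(1) + (1.4)·(-2) - 0.6 = -4.4
z1[1] = (-0.9)·(1) + (-0.4)·(-2) + 0.1 = 0.0
h = ReLU(z1) = [0.0, 0.0]
output = (0.4)·(0.0) + (-0.7)·(0.0) + 0.5 = 0.5

0.5


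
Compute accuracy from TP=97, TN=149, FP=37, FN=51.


Accuracy = (TP+TN)/(TP+TN+FP+FN)
= (97+149)/(334)
= 246/334 = 73.65%

73.65%


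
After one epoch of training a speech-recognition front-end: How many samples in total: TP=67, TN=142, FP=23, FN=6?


Total = TP + TN + FP + FN
= 67 + 142 + 23 + 6
= 238
(Predicted positive: 90, predicted negative: 148)

238


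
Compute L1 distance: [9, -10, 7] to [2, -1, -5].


d = |9-2| + |-10+ 1| + |7+ 5|
  = 7 + 9 + 12
  = 28

28


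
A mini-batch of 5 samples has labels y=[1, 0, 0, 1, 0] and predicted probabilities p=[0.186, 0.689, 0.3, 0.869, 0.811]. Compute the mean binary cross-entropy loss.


L[0] = -ln(0.186) = 1.682
L[1] = -ln(1-0.689) = -ln(0.311) = 1.168
L[2] = -ln(1-0.3) = -ln(0.7) = 0.3567
L[3] = -ln(0.869) = 0.1404
L[4] = -ln(1-0.811) = -ln(0.189) = 1.666
mean = (1.682 + 1.168 + 0.3567 + 0.1404 + 1.666)/5 = 1.0026

1.0026


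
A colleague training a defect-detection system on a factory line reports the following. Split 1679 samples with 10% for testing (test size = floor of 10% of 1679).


Test = ⌊1679·10/100⌋ = 167
Train = 1679 - 167 = 1512

Train: 1512, Test: 167


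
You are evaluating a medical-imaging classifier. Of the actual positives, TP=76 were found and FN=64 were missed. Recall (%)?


Recall = TP/(TP+FN)
= 76/(76+64)
= 76/140 = 54.29%

54.29%


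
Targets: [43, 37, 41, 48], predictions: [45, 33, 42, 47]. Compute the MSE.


Squared errors: (43-45)²=4, (37-33)²=16, (41-42)²=1, (48-47)²=1
Sum = 22
MSE = 22/4 = 11/2

11/2


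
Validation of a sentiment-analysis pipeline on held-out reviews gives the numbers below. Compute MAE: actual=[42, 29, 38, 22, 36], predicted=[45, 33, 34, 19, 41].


Absolute errors: |42-45|=3, |29-33|=4, |38-34|=4, |22-19|=3, |36-41|=5
Sum = 19
MAE = 19/5 = 19/5

19/5


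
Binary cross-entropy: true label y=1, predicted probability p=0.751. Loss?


BCE = -[y·ln(p) + (1-y)·ln(1-p)]
= -1·ln(0.751) - 0
= -ln(0.751) = 0.2863

0.2863


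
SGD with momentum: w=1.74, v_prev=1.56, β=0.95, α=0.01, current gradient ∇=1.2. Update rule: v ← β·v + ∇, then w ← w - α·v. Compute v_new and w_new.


v_new = 0.95·1.56 + 1.2 = 1.482 + 1.2 = 2.682
w_new = 1.74 - 0.01·2.682 = 1.74 - 0.02682 = 1.71318

v_new=2.682, w_new=1.71318


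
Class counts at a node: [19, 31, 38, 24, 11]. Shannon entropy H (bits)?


Probabilities: [19/123, 31/123, 38/123, 24/123, 11/123] ≈ [0.1545, 0.252, 0.3089, 0.1951, 0.0894]
H = -((19/123)·log₂(19/123) + (31/123)·log₂(31/123) + (38/123)·log₂(38/123) + (24/123)·log₂(24/123) + (11/123)·log₂(11/123))
  = 2.2124 bits

2.2124 bits


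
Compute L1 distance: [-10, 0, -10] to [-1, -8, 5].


d = |-10+ 1| + |0+ 8| + |-10-5|
  = 9 + 8 + 15
  = 32

32


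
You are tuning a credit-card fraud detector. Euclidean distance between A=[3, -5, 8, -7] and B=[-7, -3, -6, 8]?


d = √((3+ 7)² + (-5+ 3)² + (8+ 6)² + (-7-8)²)
  = √(100 + 4 + 196 + 225)
  = √525 = 22.9129

22.9129


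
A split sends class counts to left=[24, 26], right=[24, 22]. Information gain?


Parent = [48, 48], H_parent = 1
H_left = 0.9988 (n=50), H_right = 0.9986 (n=46)
H_children = (50/96)·0.9988 + (46/96)·0.9986 = 0.9987
IG = 1 - 0.9987 = 0.0013

0.0013


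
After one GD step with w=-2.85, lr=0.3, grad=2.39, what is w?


w_new = w - α·∇
= -2.85 - 0.3·2.39
= -2.85 - 0.717
= -3.567

-3.567


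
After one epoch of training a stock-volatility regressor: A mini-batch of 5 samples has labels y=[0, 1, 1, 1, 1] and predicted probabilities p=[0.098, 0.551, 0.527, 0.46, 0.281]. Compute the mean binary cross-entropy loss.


L[0] = -ln(1-0.098) = -ln(0.902) = 0.1031
L[1] = -ln(0.551) = 0.596
L[2] = -ln(0.527) = 0.6406
L[3] = -ln(0.46) = 0.7765
L[4] = -ln(0.281) = 1.2694
mean = (0.1031 + 0.596 + 0.6406 + 0.7765 + 1.2694)/5 = 0.6771

0.6771


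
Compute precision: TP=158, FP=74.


Precision = TP/(TP+FP)
= 158/(158+74)
= 158/232 = 68.1%

68.1%


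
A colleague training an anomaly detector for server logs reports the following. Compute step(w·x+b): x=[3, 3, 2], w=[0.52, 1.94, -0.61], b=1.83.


z = (3)·(0.52) + (3)·(1.94) + (2)·(-0.61) + 1.83
  = 7.99
step(z) = 1 (z≥0)

1


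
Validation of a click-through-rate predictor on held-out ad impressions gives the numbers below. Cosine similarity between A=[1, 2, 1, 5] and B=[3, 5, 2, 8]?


A·B = 1·3 + 2·5 + 1·2 + 5·8 = 55
‖A‖ = √31 = 5.5678, ‖B‖ = √102 = 10.0995
cos = 55/(√31·√102) = 55/√3162 = 0.9781

0.9781


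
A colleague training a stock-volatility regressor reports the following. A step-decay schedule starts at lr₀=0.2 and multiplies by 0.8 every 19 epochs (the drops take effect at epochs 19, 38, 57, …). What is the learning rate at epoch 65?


n_drops = ⌊65/19⌋ = 3
lr = 0.2·0.8^3 = 0.2·0.512 = 0.1024

0.1024


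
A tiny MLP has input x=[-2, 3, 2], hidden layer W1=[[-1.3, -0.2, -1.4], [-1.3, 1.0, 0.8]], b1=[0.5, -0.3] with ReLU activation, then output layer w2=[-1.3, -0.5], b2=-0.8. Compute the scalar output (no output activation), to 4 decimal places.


z1[0] = (-1.3)·(-2) + (-0.2)·(3) + (-1.4)·(2) + 0.5 = -0.3
z1[1] = (-1.3)·(-2) + (1.0)·(3) + (0.8)·(2) - 0.3 = 6.9
h = ReLU(z1) = [0.0, 6.9]
output = (-1.3)·(0.0) + (-0.5)·(6.9) - 0.8 = -4.25

-4.25
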